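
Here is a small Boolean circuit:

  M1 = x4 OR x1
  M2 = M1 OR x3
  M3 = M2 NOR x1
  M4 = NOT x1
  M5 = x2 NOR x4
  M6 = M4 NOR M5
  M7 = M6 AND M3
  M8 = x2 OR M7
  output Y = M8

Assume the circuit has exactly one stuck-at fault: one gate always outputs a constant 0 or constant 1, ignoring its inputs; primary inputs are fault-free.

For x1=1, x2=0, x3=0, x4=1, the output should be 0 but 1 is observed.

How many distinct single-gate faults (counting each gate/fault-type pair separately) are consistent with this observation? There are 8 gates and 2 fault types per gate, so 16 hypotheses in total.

Fault-free: M1=1, M2=1, M3=0, M4=0, M5=0, M6=1, M7=0, M8=0 → 0. Observed 1.
  M1: none of the 2 fault types match ✗
  M2: none of the 2 fault types match ✗
  M3: stuck-at-1 ✓; others ✗
  M4: none of the 2 fault types match ✗
  M5: none of the 2 fault types match ✗
  M6: none of the 2 fault types match ✗
  M7: stuck-at-1 ✓; others ✗
  M8: stuck-at-1 ✓; others ✗
Consistent faults: {M3 stuck-at-1, M7 stuck-at-1, M8 stuck-at-1} — 3 in all.

3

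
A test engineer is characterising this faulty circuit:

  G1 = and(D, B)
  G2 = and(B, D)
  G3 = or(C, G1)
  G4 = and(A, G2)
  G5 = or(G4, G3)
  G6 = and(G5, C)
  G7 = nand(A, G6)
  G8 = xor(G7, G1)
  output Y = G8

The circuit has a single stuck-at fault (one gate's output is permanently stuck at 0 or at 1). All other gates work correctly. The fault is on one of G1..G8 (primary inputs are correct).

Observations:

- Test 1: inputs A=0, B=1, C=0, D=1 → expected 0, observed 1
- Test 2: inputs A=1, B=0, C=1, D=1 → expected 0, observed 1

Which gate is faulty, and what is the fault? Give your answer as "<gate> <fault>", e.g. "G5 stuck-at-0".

G8 stuck-at-1

Fault-free values for test 1 (A=0, B=1, C=0, D=1): G1=1, G2=1, G3=1, G4=0, G5=1, G6=0, G7=1, G8=0, giving Y=0. Observed 1.
Test 1: faults giving observed 1 are {G1 stuck-at-0, G7 stuck-at-0, G8 stuck-at-1}.
Test 2 (A=1, B=0, C=1, D=1): fault-free G1=0, G2=0, G3=1, G4=0, G5=1, G6=1, G7=0, G8=0 → 0; observed 1. Eliminates G1 stuck-at-0, G7 stuck-at-0.
Only G8 stuck-at-1 is consistent with every test.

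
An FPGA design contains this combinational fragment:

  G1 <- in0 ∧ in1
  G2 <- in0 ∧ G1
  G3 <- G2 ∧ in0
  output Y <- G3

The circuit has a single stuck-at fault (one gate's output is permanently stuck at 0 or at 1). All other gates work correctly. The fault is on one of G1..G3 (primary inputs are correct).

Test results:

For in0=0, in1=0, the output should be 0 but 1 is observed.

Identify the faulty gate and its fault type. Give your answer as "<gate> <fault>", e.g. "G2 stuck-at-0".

G3 stuck-at-1

Fault-free values for test 1 (in0=0, in1=0): G1=0, G2=0, G3=0, giving Y=0. Observed 1.
Test 1: faults giving observed 1 are {G3 stuck-at-1}.
Only G3 stuck-at-1 is consistent with every test.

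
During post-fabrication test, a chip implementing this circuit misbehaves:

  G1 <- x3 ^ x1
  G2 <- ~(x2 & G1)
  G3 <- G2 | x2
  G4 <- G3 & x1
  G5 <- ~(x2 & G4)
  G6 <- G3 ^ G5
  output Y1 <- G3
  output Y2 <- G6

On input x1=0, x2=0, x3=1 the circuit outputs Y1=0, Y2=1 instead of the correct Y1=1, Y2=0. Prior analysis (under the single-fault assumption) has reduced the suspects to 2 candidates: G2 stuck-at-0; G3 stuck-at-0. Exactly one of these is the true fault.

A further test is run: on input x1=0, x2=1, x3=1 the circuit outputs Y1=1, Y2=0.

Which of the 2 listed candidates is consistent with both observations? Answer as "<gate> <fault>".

G2 stuck-at-0

Evaluate each candidate on input x1=0, x2=1, x3=1:
  G2 stuck-at-0: G1=1, G2=0 [stuck-at-0], G3=1, G4=0, G5=1, G6=0 → Y1=1, Y2=0 — matches
  G3 stuck-at-0: G1=1, G2=0, G3=0 [stuck-at-0], G4=0, G5=1, G6=1 → Y1=0, Y2=1 — eliminated
Only G2 stuck-at-0 reproduces the observed Y1=1, Y2=0.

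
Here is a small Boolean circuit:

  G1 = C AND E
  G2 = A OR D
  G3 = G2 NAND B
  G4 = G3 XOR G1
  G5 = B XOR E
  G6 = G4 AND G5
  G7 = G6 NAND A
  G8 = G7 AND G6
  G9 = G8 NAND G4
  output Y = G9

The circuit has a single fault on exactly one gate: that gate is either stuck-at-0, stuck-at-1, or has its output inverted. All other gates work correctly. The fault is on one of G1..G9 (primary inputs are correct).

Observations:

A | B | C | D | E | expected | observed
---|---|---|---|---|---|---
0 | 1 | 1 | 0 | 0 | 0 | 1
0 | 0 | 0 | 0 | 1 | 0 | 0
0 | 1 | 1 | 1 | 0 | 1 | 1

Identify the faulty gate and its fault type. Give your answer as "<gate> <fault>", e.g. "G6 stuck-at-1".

G2 stuck-at-1

Fault-free values for test 1 (A=0, B=1, C=1, D=0, E=0): G1=0, G2=0, G3=1, G4=1, G5=1, G6=1, G7=1, G8=1, G9=0, giving Y=0. Observed 1.
Test 1: faults giving observed 1 are {G1 stuck-at-1, G1 inverted output, G2 stuck-at-1, G2 inverted output, G3 stuck-at-0, G3 inverted output, G4 stuck-at-0, G4 inverted output, G5 stuck-at-0, G5 inverted output, G6 stuck-at-0, G6 inverted output, G7 stuck-at-0, G7 inverted output, G8 stuck-at-0, G8 inverted output, G9 stuck-at-1, G9 inverted output}.
Test 2 (A=0, B=0, C=0, D=0, E=1): fault-free G1=0, G2=0, G3=1, G4=1, G5=1, G6=1, G7=1, G8=1, G9=0 → 0; observed 0. Eliminates G1 stuck-at-1, G1 inverted output, G3 stuck-at-0, G3 inverted output, G4 stuck-at-0, G4 inverted output, G5 stuck-at-0, G5 inverted output, G6 stuck-at-0, G6 inverted output, G7 stuck-at-0, G7 inverted output, G8 stuck-at-0, G8 inverted output, G9 stuck-at-1, G9 inverted output.
Test 3 (A=0, B=1, C=1, D=1, E=0): fault-free G1=0, G2=1, G3=0, G4=0, G5=1, G6=0, G7=1, G8=0, G9=1 → 1; observed 1. Eliminates G2 inverted output.
Only G2 stuck-at-1 is consistent with every test.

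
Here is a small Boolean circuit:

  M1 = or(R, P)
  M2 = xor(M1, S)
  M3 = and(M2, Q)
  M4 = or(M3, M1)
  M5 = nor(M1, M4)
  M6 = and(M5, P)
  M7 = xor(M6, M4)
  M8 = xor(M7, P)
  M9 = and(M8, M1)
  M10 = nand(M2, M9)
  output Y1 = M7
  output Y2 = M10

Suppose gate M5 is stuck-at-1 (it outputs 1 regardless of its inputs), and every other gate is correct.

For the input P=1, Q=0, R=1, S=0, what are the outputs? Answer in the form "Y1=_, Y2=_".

Propagate with M5 forced: M1=1, M2=1, M3=0, M4=1, M5=1 [stuck-at-1], M6=1, M7=0, M8=1, M9=1, M10=0.
So the outputs are Y1=0, Y2=0. (Without the fault they would be Y1=1, Y2=1.)

Y1=0, Y2=0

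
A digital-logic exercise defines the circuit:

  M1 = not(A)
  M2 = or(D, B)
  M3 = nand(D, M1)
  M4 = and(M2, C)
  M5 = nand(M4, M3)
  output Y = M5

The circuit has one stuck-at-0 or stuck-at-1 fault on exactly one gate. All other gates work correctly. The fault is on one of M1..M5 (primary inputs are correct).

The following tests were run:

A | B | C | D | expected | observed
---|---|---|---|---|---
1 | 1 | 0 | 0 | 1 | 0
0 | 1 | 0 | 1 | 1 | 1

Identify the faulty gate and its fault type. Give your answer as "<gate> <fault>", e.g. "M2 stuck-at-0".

M4 stuck-at-1

Fault-free values for test 1 (A=1, B=1, C=0, D=0): M1=0, M2=1, M3=1, M4=0, M5=1, giving Y=1. Observed 0.
Test 1: faults giving observed 0 are {M4 stuck-at-1, M5 stuck-at-0}.
Test 2 (A=0, B=1, C=0, D=1): fault-free M1=1, M2=1, M3=0, M4=0, M5=1 → 1; observed 1. Eliminates M5 stuck-at-0.
Only M4 stuck-at-1 is consistent with every test.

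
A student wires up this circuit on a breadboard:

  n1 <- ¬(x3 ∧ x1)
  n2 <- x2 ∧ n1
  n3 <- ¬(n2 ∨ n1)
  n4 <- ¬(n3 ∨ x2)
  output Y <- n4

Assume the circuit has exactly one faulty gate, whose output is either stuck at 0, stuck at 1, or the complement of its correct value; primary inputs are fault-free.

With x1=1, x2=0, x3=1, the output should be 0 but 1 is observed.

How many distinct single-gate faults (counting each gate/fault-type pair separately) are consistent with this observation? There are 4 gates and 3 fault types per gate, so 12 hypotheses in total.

Fault-free: n1=0, n2=0, n3=1, n4=0 → 0. Observed 1.
  n1 stuck-at-0: output 0 ✗
  n1 stuck-at-1: output 1 ✓
  n1 inverted output: output 1 ✓
  n2 stuck-at-0: output 0 ✗
  n2 stuck-at-1: output 1 ✓
  n2 inverted output: output 1 ✓
  n3 stuck-at-0: output 1 ✓
  n3 stuck-at-1: output 0 ✗
  n3 inverted output: output 1 ✓
  n4 stuck-at-0: output 0 ✗
  n4 stuck-at-1: output 1 ✓
  n4 inverted output: output 1 ✓
Consistent faults: {n1 stuck-at-1, n1 inverted output, n2 stuck-at-1, n2 inverted output, n3 stuck-at-0, n3 inverted output, n4 stuck-at-1, n4 inverted output} — 8 in all.

8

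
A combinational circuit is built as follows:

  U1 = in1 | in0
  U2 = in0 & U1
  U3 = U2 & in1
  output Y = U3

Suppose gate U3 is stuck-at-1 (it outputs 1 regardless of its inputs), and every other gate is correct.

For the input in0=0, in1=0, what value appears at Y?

Propagate with U3 forced: U1=0, U2=0, U3=1 [stuck-at-1].
So Y = 1. (Without the fault it would be 0.)

1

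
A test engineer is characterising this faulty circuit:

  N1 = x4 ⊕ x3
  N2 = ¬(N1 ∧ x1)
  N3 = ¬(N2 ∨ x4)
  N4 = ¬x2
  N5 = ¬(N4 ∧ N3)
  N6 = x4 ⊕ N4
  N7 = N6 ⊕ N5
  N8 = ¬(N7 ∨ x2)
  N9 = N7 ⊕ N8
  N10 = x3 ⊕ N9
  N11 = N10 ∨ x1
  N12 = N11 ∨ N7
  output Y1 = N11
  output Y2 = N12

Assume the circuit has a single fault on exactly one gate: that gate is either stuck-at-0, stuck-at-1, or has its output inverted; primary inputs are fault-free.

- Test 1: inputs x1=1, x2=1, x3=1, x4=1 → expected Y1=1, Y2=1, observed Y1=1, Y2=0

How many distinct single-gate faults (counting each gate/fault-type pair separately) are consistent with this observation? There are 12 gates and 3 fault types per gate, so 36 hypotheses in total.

2

Fault-free: N1=0, N2=1, N3=0, N4=0, N5=1, N6=1, N7=0, N8=0, N9=0, N10=1, N11=1, N12=1 → Y1=1, Y2=1. Observed Y1=1, Y2=0.
  N1: none of the 3 fault types match ✗
  N2: none of the 3 fault types match ✗
  N3: none of the 3 fault types match ✗
  N4: none of the 3 fault types match ✗
  N5: none of the 3 fault types match ✗
  N6: none of the 3 fault types match ✗
  N7: none of the 3 fault types match ✗
  N8: none of the 3 fault types match ✗
  N9: none of the 3 fault types match ✗
  N10: none of the 3 fault types match ✗
  N11: none of the 3 fault types match ✗
  N12: stuck-at-0, inverted output ✓; others ✗
Consistent faults: {N12 stuck-at-0, N12 inverted output} — 2 in all.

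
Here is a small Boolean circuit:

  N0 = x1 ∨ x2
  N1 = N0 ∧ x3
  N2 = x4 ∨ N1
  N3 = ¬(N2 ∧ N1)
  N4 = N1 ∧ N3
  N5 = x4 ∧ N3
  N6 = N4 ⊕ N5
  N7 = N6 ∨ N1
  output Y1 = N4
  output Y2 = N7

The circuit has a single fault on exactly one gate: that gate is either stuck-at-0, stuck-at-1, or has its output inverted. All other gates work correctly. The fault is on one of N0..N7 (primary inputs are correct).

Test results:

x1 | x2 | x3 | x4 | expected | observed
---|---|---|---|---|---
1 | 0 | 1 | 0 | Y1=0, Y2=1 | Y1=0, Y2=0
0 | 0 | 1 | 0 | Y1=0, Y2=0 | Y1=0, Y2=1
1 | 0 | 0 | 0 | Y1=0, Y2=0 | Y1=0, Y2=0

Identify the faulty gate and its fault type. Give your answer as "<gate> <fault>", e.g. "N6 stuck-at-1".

N0 inverted output

Fault-free values for test 1 (x1=1, x2=0, x3=1, x4=0): N0=1, N1=1, N2=1, N3=0, N4=0, N5=0, N6=0, N7=1, giving Y1=0, Y2=1. Observed Y1=0, Y2=0.
Test 1: faults giving observed Y1=0, Y2=0 are {N0 stuck-at-0, N0 inverted output, N1 stuck-at-0, N1 inverted output, N7 stuck-at-0, N7 inverted output}.
Test 2 (x1=0, x2=0, x3=1, x4=0): fault-free N0=0, N1=0, N2=0, N3=1, N4=0, N5=0, N6=0, N7=0 → Y1=0, Y2=0; observed Y1=0, Y2=1. Eliminates N0 stuck-at-0, N1 stuck-at-0, N7 stuck-at-0.
Test 3 (x1=1, x2=0, x3=0, x4=0): fault-free N0=1, N1=0, N2=0, N3=1, N4=0, N5=0, N6=0, N7=0 → Y1=0, Y2=0; observed Y1=0, Y2=0. Eliminates N1 inverted output, N7 inverted output.
Only N0 inverted output is consistent with every test.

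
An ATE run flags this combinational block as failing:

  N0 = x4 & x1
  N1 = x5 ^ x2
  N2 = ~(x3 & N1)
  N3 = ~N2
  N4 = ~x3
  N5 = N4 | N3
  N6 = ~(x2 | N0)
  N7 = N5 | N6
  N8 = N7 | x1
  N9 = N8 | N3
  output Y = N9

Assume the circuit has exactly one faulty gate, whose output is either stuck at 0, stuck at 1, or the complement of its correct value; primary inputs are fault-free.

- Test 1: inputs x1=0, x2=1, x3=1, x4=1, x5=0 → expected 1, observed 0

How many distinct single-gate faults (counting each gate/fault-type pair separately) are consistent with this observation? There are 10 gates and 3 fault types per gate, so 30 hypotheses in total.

8

Fault-free: N0=0, N1=1, N2=0, N3=1, N4=0, N5=1, N6=0, N7=1, N8=1, N9=1 → 1. Observed 0.
  N0: none of the 3 fault types match ✗
  N1: stuck-at-0, inverted output ✓; others ✗
  N2: stuck-at-1, inverted output ✓; others ✗
  N3: stuck-at-0, inverted output ✓; others ✗
  N4: none of the 3 fault types match ✗
  N5: none of the 3 fault types match ✗
  N6: none of the 3 fault types match ✗
  N7: none of the 3 fault types match ✗
  N8: none of the 3 fault types match ✗
  N9: stuck-at-0, inverted output ✓; others ✗
Consistent faults: {N1 stuck-at-0, N1 inverted output, N2 stuck-at-1, N2 inverted output, N3 stuck-at-0, N3 inverted output, N9 stuck-at-0, N9 inverted output} — 8 in all.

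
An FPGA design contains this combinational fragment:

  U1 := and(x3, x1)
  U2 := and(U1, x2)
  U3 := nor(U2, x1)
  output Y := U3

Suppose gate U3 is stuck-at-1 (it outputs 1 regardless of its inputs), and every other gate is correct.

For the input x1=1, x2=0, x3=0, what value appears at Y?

1

Propagate with U3 forced: U1=0, U2=0, U3=1 [stuck-at-1].
So Y = 1. (Without the fault it would be 0.)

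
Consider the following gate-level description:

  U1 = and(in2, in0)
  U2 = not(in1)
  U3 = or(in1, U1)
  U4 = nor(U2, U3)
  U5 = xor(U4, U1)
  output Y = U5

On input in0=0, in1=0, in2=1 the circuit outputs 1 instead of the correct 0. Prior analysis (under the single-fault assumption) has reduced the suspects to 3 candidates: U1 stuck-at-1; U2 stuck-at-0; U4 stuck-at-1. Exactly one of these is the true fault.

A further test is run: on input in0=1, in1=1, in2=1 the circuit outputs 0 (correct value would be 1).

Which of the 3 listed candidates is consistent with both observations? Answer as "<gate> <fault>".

U4 stuck-at-1

Evaluate each candidate on input in0=1, in1=1, in2=1:
  U1 stuck-at-1: U1=1 [stuck-at-1], U2=0, U3=1, U4=0, U5=1 → 1 — eliminated
  U2 stuck-at-0: U1=1, U2=0 [stuck-at-0], U3=1, U4=0, U5=1 → 1 — eliminated
  U4 stuck-at-1: U1=1, U2=0, U3=1, U4=1 [stuck-at-1], U5=0 → 0 — matches
Only U4 stuck-at-1 reproduces the observed 0.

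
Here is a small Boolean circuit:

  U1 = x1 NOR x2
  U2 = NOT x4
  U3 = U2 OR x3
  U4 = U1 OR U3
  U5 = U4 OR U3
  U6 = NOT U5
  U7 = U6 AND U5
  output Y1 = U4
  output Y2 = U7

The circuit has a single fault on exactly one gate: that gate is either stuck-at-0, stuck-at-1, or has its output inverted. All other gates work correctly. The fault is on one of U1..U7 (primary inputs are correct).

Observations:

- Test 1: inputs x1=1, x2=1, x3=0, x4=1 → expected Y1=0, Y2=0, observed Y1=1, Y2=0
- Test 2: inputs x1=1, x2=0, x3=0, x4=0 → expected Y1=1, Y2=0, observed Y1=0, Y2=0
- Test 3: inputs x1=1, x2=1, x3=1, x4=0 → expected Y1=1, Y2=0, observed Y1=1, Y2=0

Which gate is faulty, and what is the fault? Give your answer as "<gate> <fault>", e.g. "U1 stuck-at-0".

U2 inverted output

Fault-free values for test 1 (x1=1, x2=1, x3=0, x4=1): U1=0, U2=0, U3=0, U4=0, U5=0, U6=1, U7=0, giving Y1=0, Y2=0. Observed Y1=1, Y2=0.
Test 1: faults giving observed Y1=1, Y2=0 are {U1 stuck-at-1, U1 inverted output, U2 stuck-at-1, U2 inverted output, U3 stuck-at-1, U3 inverted output, U4 stuck-at-1, U4 inverted output}.
Test 2 (x1=1, x2=0, x3=0, x4=0): fault-free U1=0, U2=1, U3=1, U4=1, U5=1, U6=0, U7=0 → Y1=1, Y2=0; observed Y1=0, Y2=0. Eliminates U1 stuck-at-1, U1 inverted output, U2 stuck-at-1, U3 stuck-at-1, U4 stuck-at-1.
Test 3 (x1=1, x2=1, x3=1, x4=0): fault-free U1=0, U2=1, U3=1, U4=1, U5=1, U6=0, U7=0 → Y1=1, Y2=0; observed Y1=1, Y2=0. Eliminates U3 inverted output, U4 inverted output.
Only U2 inverted output is consistent with every test.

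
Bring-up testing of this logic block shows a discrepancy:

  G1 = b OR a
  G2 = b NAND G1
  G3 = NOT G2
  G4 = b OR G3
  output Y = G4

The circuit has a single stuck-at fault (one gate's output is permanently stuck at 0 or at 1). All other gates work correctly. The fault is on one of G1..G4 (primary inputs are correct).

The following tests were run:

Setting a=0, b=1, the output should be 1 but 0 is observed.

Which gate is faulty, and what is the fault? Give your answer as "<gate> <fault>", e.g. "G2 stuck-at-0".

G4 stuck-at-0

Fault-free values for test 1 (a=0, b=1): G1=1, G2=0, G3=1, G4=1, giving Y=1. Observed 0.
Test 1: faults giving observed 0 are {G4 stuck-at-0}.
Only G4 stuck-at-0 is consistent with every test.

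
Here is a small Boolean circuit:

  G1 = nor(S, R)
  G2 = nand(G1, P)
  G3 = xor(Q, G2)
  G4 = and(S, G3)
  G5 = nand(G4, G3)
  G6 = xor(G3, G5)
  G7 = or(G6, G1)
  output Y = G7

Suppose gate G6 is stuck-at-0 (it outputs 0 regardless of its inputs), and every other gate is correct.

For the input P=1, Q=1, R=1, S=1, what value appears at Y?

Propagate with G6 forced: G1=0, G2=1, G3=0, G4=0, G5=1, G6=0 [stuck-at-0], G7=0.
So Y = 0. (Without the fault it would be 1.)

0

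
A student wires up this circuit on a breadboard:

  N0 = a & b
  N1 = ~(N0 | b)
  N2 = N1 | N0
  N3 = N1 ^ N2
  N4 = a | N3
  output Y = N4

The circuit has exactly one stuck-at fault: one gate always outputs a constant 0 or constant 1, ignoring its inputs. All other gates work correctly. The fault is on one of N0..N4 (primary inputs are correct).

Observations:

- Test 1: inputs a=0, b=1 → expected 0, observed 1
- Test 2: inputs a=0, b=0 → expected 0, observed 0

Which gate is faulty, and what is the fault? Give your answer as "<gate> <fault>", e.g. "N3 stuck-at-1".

Fault-free values for test 1 (a=0, b=1): N0=0, N1=0, N2=0, N3=0, N4=0, giving Y=0. Observed 1.
Test 1: faults giving observed 1 are {N0 stuck-at-1, N2 stuck-at-1, N3 stuck-at-1, N4 stuck-at-1}.
Test 2 (a=0, b=0): fault-free N0=0, N1=1, N2=1, N3=0, N4=0 → 0; observed 0. Eliminates N0 stuck-at-1, N3 stuck-at-1, N4 stuck-at-1.
Only N2 stuck-at-1 is consistent with every test.

N2 stuck-at-1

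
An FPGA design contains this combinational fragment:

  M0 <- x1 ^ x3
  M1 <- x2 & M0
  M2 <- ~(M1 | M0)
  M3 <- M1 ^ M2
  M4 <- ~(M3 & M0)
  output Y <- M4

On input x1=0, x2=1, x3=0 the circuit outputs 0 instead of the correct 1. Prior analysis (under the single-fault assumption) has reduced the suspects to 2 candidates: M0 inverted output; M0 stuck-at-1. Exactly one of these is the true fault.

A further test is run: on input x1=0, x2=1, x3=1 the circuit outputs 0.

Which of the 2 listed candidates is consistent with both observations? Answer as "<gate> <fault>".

Evaluate each candidate on input x1=0, x2=1, x3=1:
  M0 inverted output: M0=0 [inverted output], M1=0, M2=1, M3=1, M4=1 → 1 — eliminated
  M0 stuck-at-1: M0=1 [stuck-at-1], M1=1, M2=0, M3=1, M4=0 → 0 — matches
Only M0 stuck-at-1 reproduces the observed 0.

M0 stuck-at-1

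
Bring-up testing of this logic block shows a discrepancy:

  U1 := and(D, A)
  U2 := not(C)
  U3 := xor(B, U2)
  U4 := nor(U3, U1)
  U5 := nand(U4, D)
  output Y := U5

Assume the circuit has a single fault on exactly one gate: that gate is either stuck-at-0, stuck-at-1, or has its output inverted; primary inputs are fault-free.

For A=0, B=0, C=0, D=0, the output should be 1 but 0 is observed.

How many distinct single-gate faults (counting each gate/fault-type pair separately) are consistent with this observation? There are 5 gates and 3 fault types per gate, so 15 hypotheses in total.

2

Fault-free: U1=0, U2=1, U3=1, U4=0, U5=1 → 1. Observed 0.
  U1: none of the 3 fault types match ✗
  U2: none of the 3 fault types match ✗
  U3: none of the 3 fault types match ✗
  U4: none of the 3 fault types match ✗
  U5: stuck-at-0, inverted output ✓; others ✗
Consistent faults: {U5 stuck-at-0, U5 inverted output} — 2 in all.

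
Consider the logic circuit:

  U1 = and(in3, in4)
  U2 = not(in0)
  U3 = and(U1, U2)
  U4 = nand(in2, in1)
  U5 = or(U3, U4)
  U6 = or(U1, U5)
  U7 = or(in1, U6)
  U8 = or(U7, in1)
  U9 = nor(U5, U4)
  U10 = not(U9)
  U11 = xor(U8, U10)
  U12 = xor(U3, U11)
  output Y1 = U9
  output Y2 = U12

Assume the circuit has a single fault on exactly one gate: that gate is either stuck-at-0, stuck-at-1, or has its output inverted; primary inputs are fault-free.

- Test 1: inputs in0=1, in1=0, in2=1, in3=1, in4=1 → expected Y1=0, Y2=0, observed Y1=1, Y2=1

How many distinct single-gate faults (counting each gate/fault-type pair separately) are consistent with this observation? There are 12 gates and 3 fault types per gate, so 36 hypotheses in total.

4

Fault-free: U1=1, U2=0, U3=0, U4=1, U5=1, U6=1, U7=1, U8=1, U9=0, U10=1, U11=0, U12=0 → Y1=0, Y2=0. Observed Y1=1, Y2=1.
  U1: none of the 3 fault types match ✗
  U2: none of the 3 fault types match ✗
  U3: none of the 3 fault types match ✗
  U4: stuck-at-0, inverted output ✓; others ✗
  U5: none of the 3 fault types match ✗
  U6: none of the 3 fault types match ✗
  U7: none of the 3 fault types match ✗
  U8: none of the 3 fault types match ✗
  U9: stuck-at-1, inverted output ✓; others ✗
  U10: none of the 3 fault types match ✗
  U11: none of the 3 fault types match ✗
  U12: none of the 3 fault types match ✗
Consistent faults: {U4 stuck-at-0, U4 inverted output, U9 stuck-at-1, U9 inverted output} — 4 in all.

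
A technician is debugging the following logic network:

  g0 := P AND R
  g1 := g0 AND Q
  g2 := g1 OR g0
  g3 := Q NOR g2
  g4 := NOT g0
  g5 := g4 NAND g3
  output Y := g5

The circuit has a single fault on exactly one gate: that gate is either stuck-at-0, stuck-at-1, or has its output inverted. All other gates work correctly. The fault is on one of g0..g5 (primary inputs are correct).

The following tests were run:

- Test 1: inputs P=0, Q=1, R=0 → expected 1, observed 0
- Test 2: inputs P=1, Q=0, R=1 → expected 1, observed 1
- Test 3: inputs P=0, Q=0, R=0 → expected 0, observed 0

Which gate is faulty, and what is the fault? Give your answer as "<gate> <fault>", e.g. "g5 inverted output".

Fault-free values for test 1 (P=0, Q=1, R=0): g0=0, g1=0, g2=0, g3=0, g4=1, g5=1, giving Y=1. Observed 0.
Test 1: faults giving observed 0 are {g3 stuck-at-1, g3 inverted output, g5 stuck-at-0, g5 inverted output}.
Test 2 (P=1, Q=0, R=1): fault-free g0=1, g1=0, g2=1, g3=0, g4=0, g5=1 → 1; observed 1. Eliminates g5 stuck-at-0, g5 inverted output.
Test 3 (P=0, Q=0, R=0): fault-free g0=0, g1=0, g2=0, g3=1, g4=1, g5=0 → 0; observed 0. Eliminates g3 inverted output.
Only g3 stuck-at-1 is consistent with every test.

g3 stuck-at-1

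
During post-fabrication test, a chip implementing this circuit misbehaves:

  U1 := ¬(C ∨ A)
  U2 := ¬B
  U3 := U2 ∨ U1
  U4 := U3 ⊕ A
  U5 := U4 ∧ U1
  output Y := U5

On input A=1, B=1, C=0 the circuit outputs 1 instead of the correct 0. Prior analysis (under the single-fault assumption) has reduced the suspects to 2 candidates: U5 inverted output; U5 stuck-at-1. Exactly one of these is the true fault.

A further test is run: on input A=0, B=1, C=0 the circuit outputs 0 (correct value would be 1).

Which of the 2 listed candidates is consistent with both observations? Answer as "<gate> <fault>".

Evaluate each candidate on input A=0, B=1, C=0:
  U5 inverted output: U1=1, U2=0, U3=1, U4=1, U5=0 [inverted output] → 0 — matches
  U5 stuck-at-1: U1=1, U2=0, U3=1, U4=1, U5=1 [stuck-at-1] → 1 — eliminated
Only U5 inverted output reproduces the observed 0.

U5 inverted output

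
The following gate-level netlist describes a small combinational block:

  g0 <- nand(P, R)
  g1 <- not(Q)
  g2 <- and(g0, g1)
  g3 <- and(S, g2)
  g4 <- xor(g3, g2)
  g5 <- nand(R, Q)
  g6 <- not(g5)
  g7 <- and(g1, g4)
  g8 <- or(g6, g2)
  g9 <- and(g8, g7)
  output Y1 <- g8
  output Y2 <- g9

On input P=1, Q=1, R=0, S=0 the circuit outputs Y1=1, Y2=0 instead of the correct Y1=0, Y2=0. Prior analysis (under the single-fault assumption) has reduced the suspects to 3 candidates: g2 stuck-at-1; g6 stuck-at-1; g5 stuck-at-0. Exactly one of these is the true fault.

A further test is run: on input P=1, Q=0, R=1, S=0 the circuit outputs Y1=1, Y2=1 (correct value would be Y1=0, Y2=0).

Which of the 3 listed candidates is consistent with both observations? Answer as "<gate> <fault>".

g2 stuck-at-1

Evaluate each candidate on input P=1, Q=0, R=1, S=0:
  g2 stuck-at-1: g0=0, g1=1, g2=1 [stuck-at-1], g3=0, g4=1, g5=1, g6=0, g7=1, g8=1, g9=1 → Y1=1, Y2=1 — matches
  g6 stuck-at-1: g0=0, g1=1, g2=0, g3=0, g4=0, g5=1, g6=1 [stuck-at-1], g7=0, g8=1, g9=0 → Y1=1, Y2=0 — eliminated
  g5 stuck-at-0: g0=0, g1=1, g2=0, g3=0, g4=0, g5=0 [stuck-at-0], g6=1, g7=0, g8=1, g9=0 → Y1=1, Y2=0 — eliminated
Only g2 stuck-at-1 reproduces the observed Y1=1, Y2=1.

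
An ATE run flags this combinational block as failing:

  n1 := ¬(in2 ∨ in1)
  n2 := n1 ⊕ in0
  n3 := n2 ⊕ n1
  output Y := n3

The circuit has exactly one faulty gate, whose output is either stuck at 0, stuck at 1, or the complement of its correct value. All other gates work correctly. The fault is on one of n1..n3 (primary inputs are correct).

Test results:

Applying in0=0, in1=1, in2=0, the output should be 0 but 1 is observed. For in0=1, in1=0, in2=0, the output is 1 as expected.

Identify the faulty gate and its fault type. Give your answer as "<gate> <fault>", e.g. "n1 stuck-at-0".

n3 stuck-at-1

Fault-free values for test 1 (in0=0, in1=1, in2=0): n1=0, n2=0, n3=0, giving Y=0. Observed 1.
Test 1: faults giving observed 1 are {n2 stuck-at-1, n2 inverted output, n3 stuck-at-1, n3 inverted output}.
Test 2 (in0=1, in1=0, in2=0): fault-free n1=1, n2=0, n3=1 → 1; observed 1. Eliminates n2 stuck-at-1, n2 inverted output, n3 inverted output.
Only n3 stuck-at-1 is consistent with every test.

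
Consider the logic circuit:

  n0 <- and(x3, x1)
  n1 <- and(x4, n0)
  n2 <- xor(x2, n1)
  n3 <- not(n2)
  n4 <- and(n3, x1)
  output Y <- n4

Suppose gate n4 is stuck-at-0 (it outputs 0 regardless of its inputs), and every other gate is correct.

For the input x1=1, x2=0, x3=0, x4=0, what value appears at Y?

Propagate with n4 forced: n0=0, n1=0, n2=0, n3=1, n4=0 [stuck-at-0].
So Y = 0. (Without the fault it would be 1.)

0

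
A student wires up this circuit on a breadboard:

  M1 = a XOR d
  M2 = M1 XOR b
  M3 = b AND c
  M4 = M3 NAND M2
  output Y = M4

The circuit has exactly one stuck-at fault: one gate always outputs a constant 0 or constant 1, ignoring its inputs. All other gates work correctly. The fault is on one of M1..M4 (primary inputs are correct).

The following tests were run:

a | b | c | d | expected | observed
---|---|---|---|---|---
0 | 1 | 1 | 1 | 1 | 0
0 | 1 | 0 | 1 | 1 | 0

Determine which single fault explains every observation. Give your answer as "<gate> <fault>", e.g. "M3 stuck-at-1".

Fault-free values for test 1 (a=0, b=1, c=1, d=1): M1=1, M2=0, M3=1, M4=1, giving Y=1. Observed 0.
Test 1: faults giving observed 0 are {M1 stuck-at-0, M2 stuck-at-1, M4 stuck-at-0}.
Test 2 (a=0, b=1, c=0, d=1): fault-free M1=1, M2=0, M3=0, M4=1 → 1; observed 0. Eliminates M1 stuck-at-0, M2 stuck-at-1.
Only M4 stuck-at-0 is consistent with every test.

M4 stuck-at-0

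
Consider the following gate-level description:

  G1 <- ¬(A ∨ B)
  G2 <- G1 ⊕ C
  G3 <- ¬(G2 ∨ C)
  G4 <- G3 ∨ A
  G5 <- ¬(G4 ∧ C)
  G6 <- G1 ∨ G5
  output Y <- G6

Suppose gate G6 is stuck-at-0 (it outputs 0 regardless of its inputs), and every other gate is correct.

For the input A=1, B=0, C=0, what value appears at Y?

0

Propagate with G6 forced: G1=0, G2=0, G3=1, G4=1, G5=1, G6=0 [stuck-at-0].
So Y = 0. (Without the fault it would be 1.)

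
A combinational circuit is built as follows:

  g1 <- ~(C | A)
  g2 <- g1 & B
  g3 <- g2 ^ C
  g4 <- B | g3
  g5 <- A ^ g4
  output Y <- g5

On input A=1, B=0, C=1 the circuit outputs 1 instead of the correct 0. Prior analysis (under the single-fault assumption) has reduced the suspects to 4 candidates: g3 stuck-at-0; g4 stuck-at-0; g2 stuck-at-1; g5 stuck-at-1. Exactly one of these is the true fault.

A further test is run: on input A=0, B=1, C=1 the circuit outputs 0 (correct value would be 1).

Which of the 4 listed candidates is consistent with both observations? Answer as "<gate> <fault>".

g4 stuck-at-0

Evaluate each candidate on input A=0, B=1, C=1:
  g3 stuck-at-0: g1=0, g2=0, g3=0 [stuck-at-0], g4=1, g5=1 → 1 — eliminated
  g4 stuck-at-0: g1=0, g2=0, g3=1, g4=0 [stuck-at-0], g5=0 → 0 — matches
  g2 stuck-at-1: g1=0, g2=1 [stuck-at-1], g3=0, g4=1, g5=1 → 1 — eliminated
  g5 stuck-at-1: g1=0, g2=0, g3=1, g4=1, g5=1 [stuck-at-1] → 1 — eliminated
Only g4 stuck-at-0 reproduces the observed 0.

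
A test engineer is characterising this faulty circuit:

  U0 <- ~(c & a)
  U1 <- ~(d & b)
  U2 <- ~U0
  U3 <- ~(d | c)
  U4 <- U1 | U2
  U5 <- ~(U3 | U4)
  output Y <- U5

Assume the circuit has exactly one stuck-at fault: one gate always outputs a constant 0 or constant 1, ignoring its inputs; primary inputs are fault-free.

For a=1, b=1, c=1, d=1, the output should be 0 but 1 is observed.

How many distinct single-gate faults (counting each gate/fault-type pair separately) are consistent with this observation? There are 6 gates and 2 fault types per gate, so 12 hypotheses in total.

Fault-free: U0=0, U1=0, U2=1, U3=0, U4=1, U5=0 → 0. Observed 1.
  U0 stuck-at-0: output 0 ✗
  U0 stuck-at-1: output 1 ✓
  U1 stuck-at-0: output 0 ✗
  U1 stuck-at-1: output 0 ✗
  U2 stuck-at-0: output 1 ✓
  U2 stuck-at-1: output 0 ✗
  U3 stuck-at-0: output 0 ✗
  U3 stuck-at-1: output 0 ✗
  U4 stuck-at-0: output 1 ✓
  U4 stuck-at-1: output 0 ✗
  U5 stuck-at-0: output 0 ✗
  U5 stuck-at-1: output 1 ✓
Consistent faults: {U0 stuck-at-1, U2 stuck-at-0, U4 stuck-at-0, U5 stuck-at-1} — 4 in all.

4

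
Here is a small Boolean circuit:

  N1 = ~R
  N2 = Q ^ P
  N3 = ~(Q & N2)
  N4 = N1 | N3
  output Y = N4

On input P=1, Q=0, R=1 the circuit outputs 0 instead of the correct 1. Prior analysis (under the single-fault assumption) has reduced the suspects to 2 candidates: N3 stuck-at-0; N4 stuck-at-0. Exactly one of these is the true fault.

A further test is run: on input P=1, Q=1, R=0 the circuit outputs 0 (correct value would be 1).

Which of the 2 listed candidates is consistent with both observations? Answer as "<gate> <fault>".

Evaluate each candidate on input P=1, Q=1, R=0:
  N3 stuck-at-0: N1=1, N2=0, N3=0 [stuck-at-0], N4=1 → 1 — eliminated
  N4 stuck-at-0: N1=1, N2=0, N3=1, N4=0 [stuck-at-0] → 0 — matches
Only N4 stuck-at-0 reproduces the observed 0.

N4 stuck-at-0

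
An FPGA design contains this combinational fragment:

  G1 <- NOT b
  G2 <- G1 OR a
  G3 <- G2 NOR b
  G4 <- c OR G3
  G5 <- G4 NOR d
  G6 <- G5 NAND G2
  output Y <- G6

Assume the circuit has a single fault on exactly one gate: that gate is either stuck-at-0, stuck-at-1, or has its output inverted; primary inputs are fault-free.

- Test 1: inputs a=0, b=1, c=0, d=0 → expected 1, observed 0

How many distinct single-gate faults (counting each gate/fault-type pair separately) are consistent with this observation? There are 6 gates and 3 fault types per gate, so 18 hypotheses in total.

6

Fault-free: G1=0, G2=0, G3=0, G4=0, G5=1, G6=1 → 1. Observed 0.
  G1: stuck-at-1, inverted output ✓; others ✗
  G2: stuck-at-1, inverted output ✓; others ✗
  G3: none of the 3 fault types match ✗
  G4: none of the 3 fault types match ✗
  G5: none of the 3 fault types match ✗
  G6: stuck-at-0, inverted output ✓; others ✗
Consistent faults: {G1 stuck-at-1, G1 inverted output, G2 stuck-at-1, G2 inverted output, G6 stuck-at-0, G6 inverted output} — 6 in all.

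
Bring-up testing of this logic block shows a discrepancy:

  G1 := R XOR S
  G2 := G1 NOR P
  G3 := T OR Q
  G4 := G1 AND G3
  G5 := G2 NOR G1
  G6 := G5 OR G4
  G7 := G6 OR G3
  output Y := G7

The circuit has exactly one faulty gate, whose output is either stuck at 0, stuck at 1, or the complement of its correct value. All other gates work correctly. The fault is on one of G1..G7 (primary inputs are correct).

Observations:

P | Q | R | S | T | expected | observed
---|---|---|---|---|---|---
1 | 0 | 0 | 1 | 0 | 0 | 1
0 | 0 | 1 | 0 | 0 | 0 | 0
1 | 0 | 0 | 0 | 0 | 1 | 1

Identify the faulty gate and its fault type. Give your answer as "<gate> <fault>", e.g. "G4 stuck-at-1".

Fault-free values for test 1 (P=1, Q=0, R=0, S=1, T=0): G1=1, G2=0, G3=0, G4=0, G5=0, G6=0, G7=0, giving Y=0. Observed 1.
Test 1: faults giving observed 1 are {G1 stuck-at-0, G1 inverted output, G3 stuck-at-1, G3 inverted output, G4 stuck-at-1, G4 inverted output, G5 stuck-at-1, G5 inverted output, G6 stuck-at-1, G6 inverted output, G7 stuck-at-1, G7 inverted output}.
Test 2 (P=0, Q=0, R=1, S=0, T=0): fault-free G1=1, G2=0, G3=0, G4=0, G5=0, G6=0, G7=0 → 0; observed 0. Eliminates G3 stuck-at-1, G3 inverted output, G4 stuck-at-1, G4 inverted output, G5 stuck-at-1, G5 inverted output, G6 stuck-at-1, G6 inverted output, G7 stuck-at-1, G7 inverted output.
Test 3 (P=1, Q=0, R=0, S=0, T=0): fault-free G1=0, G2=0, G3=0, G4=0, G5=1, G6=1, G7=1 → 1; observed 1. Eliminates G1 inverted output.
Only G1 stuck-at-0 is consistent with every test.

G1 stuck-at-0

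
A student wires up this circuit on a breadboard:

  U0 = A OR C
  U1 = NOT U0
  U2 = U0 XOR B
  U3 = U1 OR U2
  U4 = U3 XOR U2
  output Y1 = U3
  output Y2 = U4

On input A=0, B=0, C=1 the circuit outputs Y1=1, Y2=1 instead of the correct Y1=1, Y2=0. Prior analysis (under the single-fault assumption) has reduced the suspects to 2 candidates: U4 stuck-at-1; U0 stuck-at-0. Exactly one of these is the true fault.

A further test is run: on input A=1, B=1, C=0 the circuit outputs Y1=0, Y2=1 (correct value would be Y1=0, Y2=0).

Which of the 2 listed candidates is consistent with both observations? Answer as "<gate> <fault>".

U4 stuck-at-1

Evaluate each candidate on input A=1, B=1, C=0:
  U4 stuck-at-1: U0=1, U1=0, U2=0, U3=0, U4=1 [stuck-at-1] → Y1=0, Y2=1 — matches
  U0 stuck-at-0: U0=0 [stuck-at-0], U1=1, U2=1, U3=1, U4=0 → Y1=1, Y2=0 — eliminated
Only U4 stuck-at-1 reproduces the observed Y1=0, Y2=1.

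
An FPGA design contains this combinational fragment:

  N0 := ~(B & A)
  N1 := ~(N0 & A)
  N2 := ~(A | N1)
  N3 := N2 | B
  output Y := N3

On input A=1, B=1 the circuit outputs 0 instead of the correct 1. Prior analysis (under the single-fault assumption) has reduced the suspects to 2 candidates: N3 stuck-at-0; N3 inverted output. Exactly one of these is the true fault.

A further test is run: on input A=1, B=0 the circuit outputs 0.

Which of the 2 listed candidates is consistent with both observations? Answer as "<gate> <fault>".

N3 stuck-at-0

Evaluate each candidate on input A=1, B=0:
  N3 stuck-at-0: N0=1, N1=0, N2=0, N3=0 [stuck-at-0] → 0 — matches
  N3 inverted output: N0=1, N1=0, N2=0, N3=1 [inverted output] → 1 — eliminated
Only N3 stuck-at-0 reproduces the observed 0.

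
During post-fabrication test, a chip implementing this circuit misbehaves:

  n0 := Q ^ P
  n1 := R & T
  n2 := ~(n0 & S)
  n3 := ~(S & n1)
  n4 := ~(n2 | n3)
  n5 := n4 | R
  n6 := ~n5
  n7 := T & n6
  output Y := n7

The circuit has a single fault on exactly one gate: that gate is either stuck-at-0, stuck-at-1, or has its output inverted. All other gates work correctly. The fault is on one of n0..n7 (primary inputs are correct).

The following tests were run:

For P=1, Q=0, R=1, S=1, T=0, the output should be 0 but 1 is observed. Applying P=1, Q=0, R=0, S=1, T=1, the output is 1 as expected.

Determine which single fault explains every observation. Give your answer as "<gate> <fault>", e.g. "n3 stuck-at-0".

n7 stuck-at-1

Fault-free values for test 1 (P=1, Q=0, R=1, S=1, T=0): n0=1, n1=0, n2=0, n3=1, n4=0, n5=1, n6=0, n7=0, giving Y=0. Observed 1.
Test 1: faults giving observed 1 are {n7 stuck-at-1, n7 inverted output}.
Test 2 (P=1, Q=0, R=0, S=1, T=1): fault-free n0=1, n1=0, n2=0, n3=1, n4=0, n5=0, n6=1, n7=1 → 1; observed 1. Eliminates n7 inverted output.
Only n7 stuck-at-1 is consistent with every test.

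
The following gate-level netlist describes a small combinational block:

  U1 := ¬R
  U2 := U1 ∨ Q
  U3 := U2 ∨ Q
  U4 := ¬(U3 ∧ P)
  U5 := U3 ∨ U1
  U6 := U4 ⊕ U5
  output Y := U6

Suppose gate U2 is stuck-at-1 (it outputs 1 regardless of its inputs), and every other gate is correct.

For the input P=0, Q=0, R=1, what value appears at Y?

Propagate with U2 forced: U1=0, U2=1 [stuck-at-1], U3=1, U4=1, U5=1, U6=0.
So Y = 0. (Without the fault it would be 1.)

0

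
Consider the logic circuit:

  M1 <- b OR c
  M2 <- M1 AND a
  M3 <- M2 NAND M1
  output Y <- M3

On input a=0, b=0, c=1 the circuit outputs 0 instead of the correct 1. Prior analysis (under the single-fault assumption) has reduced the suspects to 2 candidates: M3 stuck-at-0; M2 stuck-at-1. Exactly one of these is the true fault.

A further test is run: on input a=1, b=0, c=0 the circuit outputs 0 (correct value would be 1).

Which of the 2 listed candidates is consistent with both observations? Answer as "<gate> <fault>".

Evaluate each candidate on input a=1, b=0, c=0:
  M3 stuck-at-0: M1=0, M2=0, M3=0 [stuck-at-0] → 0 — matches
  M2 stuck-at-1: M1=0, M2=1 [stuck-at-1], M3=1 → 1 — eliminated
Only M3 stuck-at-0 reproduces the observed 0.

M3 stuck-at-0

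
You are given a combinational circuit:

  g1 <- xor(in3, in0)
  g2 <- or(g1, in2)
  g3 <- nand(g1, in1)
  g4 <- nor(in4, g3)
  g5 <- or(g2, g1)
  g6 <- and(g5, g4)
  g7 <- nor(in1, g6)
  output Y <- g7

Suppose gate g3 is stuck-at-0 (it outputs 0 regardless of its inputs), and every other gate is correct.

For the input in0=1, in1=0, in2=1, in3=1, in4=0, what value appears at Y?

0

Propagate with g3 forced: g1=0, g2=1, g3=0 [stuck-at-0], g4=1, g5=1, g6=1, g7=0.
So Y = 0. (Without the fault it would be 1.)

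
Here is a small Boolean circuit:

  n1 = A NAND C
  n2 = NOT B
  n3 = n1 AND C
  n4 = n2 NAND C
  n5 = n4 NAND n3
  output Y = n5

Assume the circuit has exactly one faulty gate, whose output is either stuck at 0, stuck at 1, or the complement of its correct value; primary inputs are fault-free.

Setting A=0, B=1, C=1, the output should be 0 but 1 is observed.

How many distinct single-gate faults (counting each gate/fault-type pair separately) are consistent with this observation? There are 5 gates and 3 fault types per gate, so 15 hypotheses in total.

10

Fault-free: n1=1, n2=0, n3=1, n4=1, n5=0 → 0. Observed 1.
  n1: stuck-at-0, inverted output ✓; others ✗
  n2: stuck-at-1, inverted output ✓; others ✗
  n3: stuck-at-0, inverted output ✓; others ✗
  n4: stuck-at-0, inverted output ✓; others ✗
  n5: stuck-at-1, inverted output ✓; others ✗
Consistent faults: {n1 stuck-at-0, n1 inverted output, n2 stuck-at-1, n2 inverted output, n3 stuck-at-0, n3 inverted output, n4 stuck-at-0, n4 inverted output, n5 stuck-at-1, n5 inverted output} — 10 in all.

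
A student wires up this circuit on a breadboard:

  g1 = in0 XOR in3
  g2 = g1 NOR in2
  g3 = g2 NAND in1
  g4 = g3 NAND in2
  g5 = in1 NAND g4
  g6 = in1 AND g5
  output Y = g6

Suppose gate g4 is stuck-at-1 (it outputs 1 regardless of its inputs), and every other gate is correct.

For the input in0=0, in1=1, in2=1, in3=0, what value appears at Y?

Propagate with g4 forced: g1=0, g2=0, g3=1, g4=1 [stuck-at-1], g5=0, g6=0.
So Y = 0. (Without the fault it would be 1.)

0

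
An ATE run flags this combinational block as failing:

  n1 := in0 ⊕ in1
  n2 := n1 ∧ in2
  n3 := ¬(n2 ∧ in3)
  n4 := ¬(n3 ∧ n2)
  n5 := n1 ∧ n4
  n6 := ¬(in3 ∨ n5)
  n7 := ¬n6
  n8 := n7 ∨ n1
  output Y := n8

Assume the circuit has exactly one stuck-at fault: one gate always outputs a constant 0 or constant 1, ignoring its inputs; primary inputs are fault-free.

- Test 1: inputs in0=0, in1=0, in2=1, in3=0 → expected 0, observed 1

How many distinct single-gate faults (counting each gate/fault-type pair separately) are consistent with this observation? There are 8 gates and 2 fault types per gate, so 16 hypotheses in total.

Fault-free: n1=0, n2=0, n3=1, n4=1, n5=0, n6=1, n7=0, n8=0 → 0. Observed 1.
  n1: stuck-at-1 ✓; others ✗
  n2: none of the 2 fault types match ✗
  n3: none of the 2 fault types match ✗
  n4: none of the 2 fault types match ✗
  n5: stuck-at-1 ✓; others ✗
  n6: stuck-at-0 ✓; others ✗
  n7: stuck-at-1 ✓; others ✗
  n8: stuck-at-1 ✓; others ✗
Consistent faults: {n1 stuck-at-1, n5 stuck-at-1, n6 stuck-at-0, n7 stuck-at-1, n8 stuck-at-1} — 5 in all.

5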